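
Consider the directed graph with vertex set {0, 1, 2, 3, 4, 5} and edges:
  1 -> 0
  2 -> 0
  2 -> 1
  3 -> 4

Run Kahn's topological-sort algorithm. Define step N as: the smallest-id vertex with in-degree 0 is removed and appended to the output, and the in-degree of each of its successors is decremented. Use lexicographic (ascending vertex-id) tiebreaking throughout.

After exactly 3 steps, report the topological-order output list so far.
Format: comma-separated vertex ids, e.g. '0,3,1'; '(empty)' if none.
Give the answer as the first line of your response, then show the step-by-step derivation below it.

2,1,0

step 1: output 2; order=[2]; indeg=(1,0,0,0,1,0)
step 2: output 1; order=[2,1]; indeg=(0,0,0,0,1,0)
step 3: output 0; order=[2,1,0]; indeg=(0,0,0,0,1,0)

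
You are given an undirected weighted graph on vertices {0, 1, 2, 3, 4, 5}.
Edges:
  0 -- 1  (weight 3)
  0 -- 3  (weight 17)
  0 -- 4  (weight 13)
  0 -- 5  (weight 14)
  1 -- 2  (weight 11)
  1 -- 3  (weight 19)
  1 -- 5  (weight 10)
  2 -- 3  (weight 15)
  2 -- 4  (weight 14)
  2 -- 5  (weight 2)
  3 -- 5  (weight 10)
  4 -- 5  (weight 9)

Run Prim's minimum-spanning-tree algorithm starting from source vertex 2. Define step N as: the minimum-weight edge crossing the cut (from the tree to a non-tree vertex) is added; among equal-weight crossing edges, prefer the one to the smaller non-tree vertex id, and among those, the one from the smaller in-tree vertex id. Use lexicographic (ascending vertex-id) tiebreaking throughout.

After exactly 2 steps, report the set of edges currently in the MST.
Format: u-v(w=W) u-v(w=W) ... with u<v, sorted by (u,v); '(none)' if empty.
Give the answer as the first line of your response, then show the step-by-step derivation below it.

2-5(w=2) 4-5(w=9)

step 1: add edge 2-5 (w=2); MST = {2-5(w=2)}
step 2: add edge 4-5 (w=9); MST = {2-5(w=2) 4-5(w=9)}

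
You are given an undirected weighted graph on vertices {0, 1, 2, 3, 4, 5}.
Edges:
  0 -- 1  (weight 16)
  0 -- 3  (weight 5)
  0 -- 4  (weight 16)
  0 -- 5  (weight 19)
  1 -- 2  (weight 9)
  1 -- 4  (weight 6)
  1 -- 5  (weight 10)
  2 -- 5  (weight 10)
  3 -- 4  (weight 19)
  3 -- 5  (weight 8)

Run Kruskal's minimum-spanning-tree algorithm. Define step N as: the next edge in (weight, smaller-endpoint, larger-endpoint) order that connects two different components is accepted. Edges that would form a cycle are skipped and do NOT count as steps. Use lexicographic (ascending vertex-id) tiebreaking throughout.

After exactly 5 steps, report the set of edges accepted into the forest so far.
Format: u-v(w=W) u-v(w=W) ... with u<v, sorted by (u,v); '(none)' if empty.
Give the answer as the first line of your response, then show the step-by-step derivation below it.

0-3(w=5) 1-2(w=9) 1-4(w=6) 1-5(w=10) 3-5(w=8)

step 1: add edge 0-3 (w=5); MST = {0-3(w=5)}
step 2: add edge 1-4 (w=6); MST = {0-3(w=5) 1-4(w=6)}
step 3: add edge 3-5 (w=8); MST = {0-3(w=5) 1-4(w=6) 3-5(w=8)}
step 4: add edge 1-2 (w=9); MST = {0-3(w=5) 1-2(w=9) 1-4(w=6) 3-5(w=8)}
step 5: add edge 1-5 (w=10); MST = {0-3(w=5) 1-2(w=9) 1-4(w=6) 1-5(w=10) 3-5(w=8)}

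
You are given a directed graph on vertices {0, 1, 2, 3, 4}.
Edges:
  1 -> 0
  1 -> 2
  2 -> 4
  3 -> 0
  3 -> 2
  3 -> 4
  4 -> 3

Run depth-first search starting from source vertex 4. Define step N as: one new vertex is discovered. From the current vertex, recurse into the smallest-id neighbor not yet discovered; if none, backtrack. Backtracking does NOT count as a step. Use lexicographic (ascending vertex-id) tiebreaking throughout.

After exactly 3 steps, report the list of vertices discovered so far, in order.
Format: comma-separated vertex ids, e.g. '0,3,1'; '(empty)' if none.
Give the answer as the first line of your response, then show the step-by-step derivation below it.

4,3,0

step 1: discover 4; path=4; order=4
step 2: discover 3; path=4>3; order=4,3
step 3: discover 0; path=4>3>0; order=4,3,0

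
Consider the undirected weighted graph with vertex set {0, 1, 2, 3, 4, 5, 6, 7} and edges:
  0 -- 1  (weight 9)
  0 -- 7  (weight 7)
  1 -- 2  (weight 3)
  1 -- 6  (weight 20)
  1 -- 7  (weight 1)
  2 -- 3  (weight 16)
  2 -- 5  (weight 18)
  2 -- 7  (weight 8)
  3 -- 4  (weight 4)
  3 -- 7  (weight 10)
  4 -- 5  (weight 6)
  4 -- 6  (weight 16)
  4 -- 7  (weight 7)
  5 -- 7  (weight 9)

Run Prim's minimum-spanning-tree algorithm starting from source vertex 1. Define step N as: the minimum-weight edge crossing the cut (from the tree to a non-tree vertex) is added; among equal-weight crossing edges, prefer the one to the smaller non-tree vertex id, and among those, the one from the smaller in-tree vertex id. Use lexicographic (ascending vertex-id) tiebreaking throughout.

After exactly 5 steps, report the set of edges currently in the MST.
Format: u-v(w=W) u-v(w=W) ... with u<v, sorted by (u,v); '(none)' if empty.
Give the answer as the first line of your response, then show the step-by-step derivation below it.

0-7(w=7) 1-2(w=3) 1-7(w=1) 3-4(w=4) 4-7(w=7)

step 1: add edge 1-7 (w=1); MST = {1-7(w=1)}
step 2: add edge 1-2 (w=3); MST = {1-2(w=3) 1-7(w=1)}
step 3: add edge 0-7 (w=7); MST = {0-7(w=7) 1-2(w=3) 1-7(w=1)}
step 4: add edge 4-7 (w=7); MST = {0-7(w=7) 1-2(w=3) 1-7(w=1) 4-7(w=7)}
step 5: add edge 3-4 (w=4); MST = {0-7(w=7) 1-2(w=3) 1-7(w=1) 3-4(w=4) 4-7(w=7)}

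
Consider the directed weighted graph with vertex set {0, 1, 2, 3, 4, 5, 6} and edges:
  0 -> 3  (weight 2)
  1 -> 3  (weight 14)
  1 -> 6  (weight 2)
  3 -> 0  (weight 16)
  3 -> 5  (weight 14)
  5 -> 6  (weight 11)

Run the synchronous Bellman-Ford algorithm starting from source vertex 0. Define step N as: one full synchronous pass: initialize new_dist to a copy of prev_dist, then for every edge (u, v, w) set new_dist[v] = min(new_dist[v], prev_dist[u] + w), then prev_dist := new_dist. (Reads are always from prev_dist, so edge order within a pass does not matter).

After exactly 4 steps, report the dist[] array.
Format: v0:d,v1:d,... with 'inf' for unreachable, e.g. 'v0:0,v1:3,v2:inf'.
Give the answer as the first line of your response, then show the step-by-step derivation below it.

v0:0,v1:inf,v2:inf,v3:2,v4:inf,v5:16,v6:27

step 1: dist = v0:0,v1:inf,v2:inf,v3:2,v4:inf,v5:inf,v6:inf
step 2: dist = v0:0,v1:inf,v2:inf,v3:2,v4:inf,v5:16,v6:inf
step 3: dist = v0:0,v1:inf,v2:inf,v3:2,v4:inf,v5:16,v6:27
step 4: dist = v0:0,v1:inf,v2:inf,v3:2,v4:inf,v5:16,v6:27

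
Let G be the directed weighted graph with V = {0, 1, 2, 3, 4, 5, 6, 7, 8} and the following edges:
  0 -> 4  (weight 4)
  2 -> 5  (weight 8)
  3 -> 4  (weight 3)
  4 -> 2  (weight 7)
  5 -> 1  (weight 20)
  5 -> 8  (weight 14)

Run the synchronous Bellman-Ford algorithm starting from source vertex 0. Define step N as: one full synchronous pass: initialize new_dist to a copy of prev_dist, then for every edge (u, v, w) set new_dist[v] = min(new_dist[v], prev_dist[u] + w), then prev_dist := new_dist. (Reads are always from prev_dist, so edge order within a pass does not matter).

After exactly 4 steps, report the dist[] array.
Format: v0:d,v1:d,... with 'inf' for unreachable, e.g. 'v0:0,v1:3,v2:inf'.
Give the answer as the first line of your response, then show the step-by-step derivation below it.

v0:0,v1:39,v2:11,v3:inf,v4:4,v5:19,v6:inf,v7:inf,v8:33

step 1: dist = v0:0,v1:inf,v2:inf,v3:inf,v4:4,v5:inf,v6:inf,v7:inf,v8:inf
step 2: dist = v0:0,v1:inf,v2:11,v3:inf,v4:4,v5:inf,v6:inf,v7:inf,v8:inf
step 3: dist = v0:0,v1:inf,v2:11,v3:inf,v4:4,v5:19,v6:inf,v7:inf,v8:inf
step 4: dist = v0:0,v1:39,v2:11,v3:inf,v4:4,v5:19,v6:inf,v7:inf,v8:33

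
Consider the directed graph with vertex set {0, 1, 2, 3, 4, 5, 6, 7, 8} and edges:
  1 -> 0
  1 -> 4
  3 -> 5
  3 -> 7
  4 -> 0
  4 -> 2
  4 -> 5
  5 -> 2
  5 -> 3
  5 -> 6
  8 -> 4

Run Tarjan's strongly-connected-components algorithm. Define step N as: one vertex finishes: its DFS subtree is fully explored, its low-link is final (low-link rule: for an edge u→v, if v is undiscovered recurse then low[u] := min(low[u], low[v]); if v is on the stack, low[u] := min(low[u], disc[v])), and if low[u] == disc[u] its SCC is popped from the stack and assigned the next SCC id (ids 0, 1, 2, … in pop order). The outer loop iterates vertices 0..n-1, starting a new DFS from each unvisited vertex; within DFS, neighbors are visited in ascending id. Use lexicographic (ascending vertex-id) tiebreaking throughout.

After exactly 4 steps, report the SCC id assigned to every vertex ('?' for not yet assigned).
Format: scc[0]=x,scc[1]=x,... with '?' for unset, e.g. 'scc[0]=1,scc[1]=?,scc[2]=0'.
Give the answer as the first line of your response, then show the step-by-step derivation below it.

scc[0]=0,scc[1]=?,scc[2]=1,scc[3]=?,scc[4]=?,scc[5]=?,scc[6]=?,scc[7]=2,scc[8]=?

step 1: low=(low[0]=0,low[1]=?,low[2]=?,low[3]=?,low[4]=?,low[5]=?,low[6]=?,low[7]=?,low[8]=?); scc=(scc[0]=0,scc[1]=?,scc[2]=?,scc[3]=?,scc[4]=?,scc[5]=?,scc[6]=?,scc[7]=?,scc[8]=?)
step 2: low=(low[0]=0,low[1]=1,low[2]=3,low[3]=?,low[4]=2,low[5]=?,low[6]=?,low[7]=?,low[8]=?); scc=(scc[0]=0,scc[1]=?,scc[2]=1,scc[3]=?,scc[4]=?,scc[5]=?,scc[6]=?,scc[7]=?,scc[8]=?)
step 3: low=(low[0]=0,low[1]=1,low[2]=3,low[3]=4,low[4]=2,low[5]=4,low[6]=?,low[7]=6,low[8]=?); scc=(scc[0]=0,scc[1]=?,scc[2]=1,scc[3]=?,scc[4]=?,scc[5]=?,scc[6]=?,scc[7]=2,scc[8]=?)
step 4: low=(low[0]=0,low[1]=1,low[2]=3,low[3]=4,low[4]=2,low[5]=4,low[6]=?,low[7]=6,low[8]=?); scc=(scc[0]=0,scc[1]=?,scc[2]=1,scc[3]=?,scc[4]=?,scc[5]=?,scc[6]=?,scc[7]=2,scc[8]=?)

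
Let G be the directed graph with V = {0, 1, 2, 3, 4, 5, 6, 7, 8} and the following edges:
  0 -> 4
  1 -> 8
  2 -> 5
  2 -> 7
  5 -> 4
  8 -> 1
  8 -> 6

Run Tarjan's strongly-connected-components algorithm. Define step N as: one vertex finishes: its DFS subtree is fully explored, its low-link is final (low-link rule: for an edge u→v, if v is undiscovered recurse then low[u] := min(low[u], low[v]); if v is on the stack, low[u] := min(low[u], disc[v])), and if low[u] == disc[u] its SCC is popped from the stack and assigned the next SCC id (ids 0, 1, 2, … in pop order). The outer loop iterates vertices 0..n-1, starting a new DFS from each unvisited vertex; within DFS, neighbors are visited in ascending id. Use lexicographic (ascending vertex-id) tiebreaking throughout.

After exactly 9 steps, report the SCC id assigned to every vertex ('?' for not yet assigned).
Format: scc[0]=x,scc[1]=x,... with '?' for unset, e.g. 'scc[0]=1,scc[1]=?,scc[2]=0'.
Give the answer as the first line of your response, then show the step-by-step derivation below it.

scc[0]=1,scc[1]=3,scc[2]=6,scc[3]=7,scc[4]=0,scc[5]=4,scc[6]=2,scc[7]=5,scc[8]=3

step 1: low=(low[0]=0,low[1]=?,low[2]=?,low[3]=?,low[4]=1,low[5]=?,low[6]=?,low[7]=?,low[8]=?); scc=(scc[0]=?,scc[1]=?,scc[2]=?,scc[3]=?,scc[4]=0,scc[5]=?,scc[6]=?,scc[7]=?,scc[8]=?)
step 2: low=(low[0]=0,low[1]=?,low[2]=?,low[3]=?,low[4]=1,low[5]=?,low[6]=?,low[7]=?,low[8]=?); scc=(scc[0]=1,scc[1]=?,scc[2]=?,scc[3]=?,scc[4]=0,scc[5]=?,scc[6]=?,scc[7]=?,scc[8]=?)
step 3: low=(low[0]=0,low[1]=2,low[2]=?,low[3]=?,low[4]=1,low[5]=?,low[6]=4,low[7]=?,low[8]=2); scc=(scc[0]=1,scc[1]=?,scc[2]=?,scc[3]=?,scc[4]=0,scc[5]=?,scc[6]=2,scc[7]=?,scc[8]=?)
step 4: low=(low[0]=0,low[1]=2,low[2]=?,low[3]=?,low[4]=1,low[5]=?,low[6]=4,low[7]=?,low[8]=2); scc=(scc[0]=1,scc[1]=?,scc[2]=?,scc[3]=?,scc[4]=0,scc[5]=?,scc[6]=2,scc[7]=?,scc[8]=?)
step 5: low=(low[0]=0,low[1]=2,low[2]=?,low[3]=?,low[4]=1,low[5]=?,low[6]=4,low[7]=?,low[8]=2); scc=(scc[0]=1,scc[1]=3,scc[2]=?,scc[3]=?,scc[4]=0,scc[5]=?,scc[6]=2,scc[7]=?,scc[8]=3)
step 6: low=(low[0]=0,low[1]=2,low[2]=5,low[3]=?,low[4]=1,low[5]=6,low[6]=4,low[7]=?,low[8]=2); scc=(scc[0]=1,scc[1]=3,scc[2]=?,scc[3]=?,scc[4]=0,scc[5]=4,scc[6]=2,scc[7]=?,scc[8]=3)
step 7: low=(low[0]=0,low[1]=2,low[2]=5,low[3]=?,low[4]=1,low[5]=6,low[6]=4,low[7]=7,low[8]=2); scc=(scc[0]=1,scc[1]=3,scc[2]=?,scc[3]=?,scc[4]=0,scc[5]=4,scc[6]=2,scc[7]=5,scc[8]=3)
step 8: low=(low[0]=0,low[1]=2,low[2]=5,low[3]=?,low[4]=1,low[5]=6,low[6]=4,low[7]=7,low[8]=2); scc=(scc[0]=1,scc[1]=3,scc[2]=6,scc[3]=?,scc[4]=0,scc[5]=4,scc[6]=2,scc[7]=5,scc[8]=3)
step 9: low=(low[0]=0,low[1]=2,low[2]=5,low[3]=8,low[4]=1,low[5]=6,low[6]=4,low[7]=7,low[8]=2); scc=(scc[0]=1,scc[1]=3,scc[2]=6,scc[3]=7,scc[4]=0,scc[5]=4,scc[6]=2,scc[7]=5,scc[8]=3)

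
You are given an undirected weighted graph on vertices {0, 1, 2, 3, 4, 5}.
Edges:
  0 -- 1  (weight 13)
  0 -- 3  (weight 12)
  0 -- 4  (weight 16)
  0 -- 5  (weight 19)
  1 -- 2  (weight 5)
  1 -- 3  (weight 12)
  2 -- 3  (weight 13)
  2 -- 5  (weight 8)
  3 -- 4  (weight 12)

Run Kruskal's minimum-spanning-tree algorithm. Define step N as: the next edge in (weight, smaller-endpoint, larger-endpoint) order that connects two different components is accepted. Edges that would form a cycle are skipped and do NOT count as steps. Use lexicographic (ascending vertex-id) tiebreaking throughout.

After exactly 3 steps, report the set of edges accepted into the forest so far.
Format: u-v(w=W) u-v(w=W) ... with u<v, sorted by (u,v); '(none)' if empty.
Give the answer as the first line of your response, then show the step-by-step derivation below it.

0-3(w=12) 1-2(w=5) 2-5(w=8)

step 1: add edge 1-2 (w=5); MST = {1-2(w=5)}
step 2: add edge 2-5 (w=8); MST = {1-2(w=5) 2-5(w=8)}
step 3: add edge 0-3 (w=12); MST = {0-3(w=12) 1-2(w=5) 2-5(w=8)}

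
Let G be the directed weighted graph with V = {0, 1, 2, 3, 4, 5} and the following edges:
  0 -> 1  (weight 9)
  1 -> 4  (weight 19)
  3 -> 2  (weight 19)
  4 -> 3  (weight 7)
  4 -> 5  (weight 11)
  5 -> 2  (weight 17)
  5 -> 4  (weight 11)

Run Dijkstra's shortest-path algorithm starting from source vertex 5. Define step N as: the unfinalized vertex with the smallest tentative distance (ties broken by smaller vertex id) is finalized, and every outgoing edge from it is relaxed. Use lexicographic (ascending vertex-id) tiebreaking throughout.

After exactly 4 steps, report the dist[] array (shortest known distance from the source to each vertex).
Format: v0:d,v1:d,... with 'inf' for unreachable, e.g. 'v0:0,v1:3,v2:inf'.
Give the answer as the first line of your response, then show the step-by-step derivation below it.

v0:inf,v1:inf,v2:17,v3:18,v4:11,v5:0

step 1: dist = v0:inf,v1:inf,v2:17,v3:inf,v4:11,v5:0
step 2: dist = v0:inf,v1:inf,v2:17,v3:18,v4:11,v5:0
step 3: dist = v0:inf,v1:inf,v2:17,v3:18,v4:11,v5:0
step 4: dist = v0:inf,v1:inf,v2:17,v3:18,v4:11,v5:0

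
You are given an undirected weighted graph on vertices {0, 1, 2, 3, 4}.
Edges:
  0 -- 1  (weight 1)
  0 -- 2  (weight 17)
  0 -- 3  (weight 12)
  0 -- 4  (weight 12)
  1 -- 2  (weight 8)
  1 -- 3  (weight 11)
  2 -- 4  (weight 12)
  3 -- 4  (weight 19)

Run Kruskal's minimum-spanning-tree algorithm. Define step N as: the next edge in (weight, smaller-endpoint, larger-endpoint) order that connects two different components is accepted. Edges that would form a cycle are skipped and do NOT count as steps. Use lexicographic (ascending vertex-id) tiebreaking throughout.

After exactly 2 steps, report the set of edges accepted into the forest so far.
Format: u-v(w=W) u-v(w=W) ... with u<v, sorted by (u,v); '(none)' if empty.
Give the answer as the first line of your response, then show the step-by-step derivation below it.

0-1(w=1) 1-2(w=8)

step 1: add edge 0-1 (w=1); MST = {0-1(w=1)}
step 2: add edge 1-2 (w=8); MST = {0-1(w=1) 1-2(w=8)}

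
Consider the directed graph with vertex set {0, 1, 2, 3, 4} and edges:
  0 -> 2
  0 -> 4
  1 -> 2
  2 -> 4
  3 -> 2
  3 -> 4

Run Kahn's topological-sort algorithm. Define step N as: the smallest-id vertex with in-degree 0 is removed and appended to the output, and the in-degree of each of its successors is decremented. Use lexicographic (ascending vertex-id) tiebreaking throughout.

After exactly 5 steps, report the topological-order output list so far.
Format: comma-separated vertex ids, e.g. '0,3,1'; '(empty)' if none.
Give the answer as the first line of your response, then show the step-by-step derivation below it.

0,1,3,2,4

step 1: output 0; order=[0]; indeg=(0,0,2,0,2)
step 2: output 1; order=[0,1]; indeg=(0,0,1,0,2)
step 3: output 3; order=[0,1,3]; indeg=(0,0,0,0,1)
step 4: output 2; order=[0,1,3,2]; indeg=(0,0,0,0,0)
step 5: output 4; order=[0,1,3,2,4]; indeg=(0,0,0,0,0)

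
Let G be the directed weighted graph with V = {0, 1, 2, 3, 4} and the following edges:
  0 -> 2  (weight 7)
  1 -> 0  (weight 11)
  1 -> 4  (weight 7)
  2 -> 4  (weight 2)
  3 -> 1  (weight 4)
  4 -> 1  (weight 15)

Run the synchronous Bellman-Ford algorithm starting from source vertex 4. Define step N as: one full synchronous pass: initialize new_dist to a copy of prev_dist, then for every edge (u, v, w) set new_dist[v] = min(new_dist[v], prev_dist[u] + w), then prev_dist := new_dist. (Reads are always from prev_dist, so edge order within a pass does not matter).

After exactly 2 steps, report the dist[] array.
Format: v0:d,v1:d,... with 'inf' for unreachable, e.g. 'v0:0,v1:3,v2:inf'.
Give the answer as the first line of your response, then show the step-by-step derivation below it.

v0:26,v1:15,v2:inf,v3:inf,v4:0

step 1: dist = v0:inf,v1:15,v2:inf,v3:inf,v4:0
step 2: dist = v0:26,v1:15,v2:inf,v3:inf,v4:0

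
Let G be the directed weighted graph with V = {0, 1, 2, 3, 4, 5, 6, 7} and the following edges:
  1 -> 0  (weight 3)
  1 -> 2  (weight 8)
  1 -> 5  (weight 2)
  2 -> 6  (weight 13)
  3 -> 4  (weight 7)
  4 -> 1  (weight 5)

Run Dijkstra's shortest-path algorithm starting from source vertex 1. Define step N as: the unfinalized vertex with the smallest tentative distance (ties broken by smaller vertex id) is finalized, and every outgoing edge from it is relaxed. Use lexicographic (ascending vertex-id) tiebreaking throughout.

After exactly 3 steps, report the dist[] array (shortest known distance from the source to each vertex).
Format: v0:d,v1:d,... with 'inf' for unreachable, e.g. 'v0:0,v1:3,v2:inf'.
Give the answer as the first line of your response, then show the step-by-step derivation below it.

v0:3,v1:0,v2:8,v3:inf,v4:inf,v5:2,v6:inf,v7:inf

step 1: dist = v0:3,v1:0,v2:8,v3:inf,v4:inf,v5:2,v6:inf,v7:inf
step 2: dist = v0:3,v1:0,v2:8,v3:inf,v4:inf,v5:2,v6:inf,v7:inf
step 3: dist = v0:3,v1:0,v2:8,v3:inf,v4:inf,v5:2,v6:inf,v7:inf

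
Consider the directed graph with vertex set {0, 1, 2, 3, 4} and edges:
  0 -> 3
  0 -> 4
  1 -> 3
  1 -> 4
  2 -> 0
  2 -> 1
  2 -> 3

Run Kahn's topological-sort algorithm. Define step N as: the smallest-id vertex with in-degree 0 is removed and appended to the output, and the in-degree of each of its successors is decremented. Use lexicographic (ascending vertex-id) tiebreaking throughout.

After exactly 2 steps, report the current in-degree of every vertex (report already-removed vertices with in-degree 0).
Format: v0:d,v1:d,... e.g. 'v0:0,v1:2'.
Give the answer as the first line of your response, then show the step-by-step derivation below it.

v0:0,v1:0,v2:0,v3:1,v4:1

step 1: output 2; order=[2]; indeg=(0,0,0,2,2)
step 2: output 0; order=[2,0]; indeg=(0,0,0,1,1)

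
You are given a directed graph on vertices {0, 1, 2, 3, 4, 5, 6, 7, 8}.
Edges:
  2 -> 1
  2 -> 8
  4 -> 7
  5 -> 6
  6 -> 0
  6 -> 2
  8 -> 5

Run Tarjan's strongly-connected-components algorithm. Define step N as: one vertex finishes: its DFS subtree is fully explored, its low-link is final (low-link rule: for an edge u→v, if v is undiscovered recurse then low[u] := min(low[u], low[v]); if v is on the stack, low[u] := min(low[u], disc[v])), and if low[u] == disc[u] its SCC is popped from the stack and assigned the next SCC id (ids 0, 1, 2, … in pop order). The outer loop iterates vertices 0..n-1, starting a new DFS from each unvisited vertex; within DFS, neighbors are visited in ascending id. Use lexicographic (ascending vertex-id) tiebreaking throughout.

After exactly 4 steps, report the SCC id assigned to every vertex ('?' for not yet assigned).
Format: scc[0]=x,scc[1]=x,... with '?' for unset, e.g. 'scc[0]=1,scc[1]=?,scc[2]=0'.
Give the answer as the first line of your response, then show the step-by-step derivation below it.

scc[0]=0,scc[1]=1,scc[2]=?,scc[3]=?,scc[4]=?,scc[5]=?,scc[6]=?,scc[7]=?,scc[8]=?

step 1: low=(low[0]=0,low[1]=?,low[2]=?,low[3]=?,low[4]=?,low[5]=?,low[6]=?,low[7]=?,low[8]=?); scc=(scc[0]=0,scc[1]=?,scc[2]=?,scc[3]=?,scc[4]=?,scc[5]=?,scc[6]=?,scc[7]=?,scc[8]=?)
step 2: low=(low[0]=0,low[1]=1,low[2]=?,low[3]=?,low[4]=?,low[5]=?,low[6]=?,low[7]=?,low[8]=?); scc=(scc[0]=0,scc[1]=1,scc[2]=?,scc[3]=?,scc[4]=?,scc[5]=?,scc[6]=?,scc[7]=?,scc[8]=?)
step 3: low=(low[0]=0,low[1]=1,low[2]=2,low[3]=?,low[4]=?,low[5]=4,low[6]=2,low[7]=?,low[8]=3); scc=(scc[0]=0,scc[1]=1,scc[2]=?,scc[3]=?,scc[4]=?,scc[5]=?,scc[6]=?,scc[7]=?,scc[8]=?)
step 4: low=(low[0]=0,low[1]=1,low[2]=2,low[3]=?,low[4]=?,low[5]=2,low[6]=2,low[7]=?,low[8]=3); scc=(scc[0]=0,scc[1]=1,scc[2]=?,scc[3]=?,scc[4]=?,scc[5]=?,scc[6]=?,scc[7]=?,scc[8]=?)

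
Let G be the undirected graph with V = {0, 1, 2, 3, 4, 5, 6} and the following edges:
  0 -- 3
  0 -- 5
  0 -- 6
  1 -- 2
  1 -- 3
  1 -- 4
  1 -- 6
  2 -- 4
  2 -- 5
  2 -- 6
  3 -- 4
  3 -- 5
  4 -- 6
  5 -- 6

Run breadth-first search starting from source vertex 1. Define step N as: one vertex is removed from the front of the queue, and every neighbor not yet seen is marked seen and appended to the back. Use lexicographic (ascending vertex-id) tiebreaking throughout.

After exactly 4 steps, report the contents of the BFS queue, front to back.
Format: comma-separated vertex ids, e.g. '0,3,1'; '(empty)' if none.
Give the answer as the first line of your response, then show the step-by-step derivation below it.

6,5,0

step 1: dequeue 1; queue=[2,3,4,6]; order=1
step 2: dequeue 2; queue=[3,4,6,5]; order=1,2
step 3: dequeue 3; queue=[4,6,5,0]; order=1,2,3
step 4: dequeue 4; queue=[6,5,0]; order=1,2,3,4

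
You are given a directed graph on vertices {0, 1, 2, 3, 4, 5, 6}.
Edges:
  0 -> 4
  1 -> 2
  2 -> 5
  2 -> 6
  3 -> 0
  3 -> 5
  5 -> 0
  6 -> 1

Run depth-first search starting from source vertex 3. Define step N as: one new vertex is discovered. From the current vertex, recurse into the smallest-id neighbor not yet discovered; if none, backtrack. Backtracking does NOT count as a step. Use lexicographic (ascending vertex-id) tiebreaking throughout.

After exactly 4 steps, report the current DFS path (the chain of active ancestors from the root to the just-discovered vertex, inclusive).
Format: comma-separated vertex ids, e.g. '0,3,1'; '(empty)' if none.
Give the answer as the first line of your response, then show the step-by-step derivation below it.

3,5

step 1: discover 3; path=3; order=3
step 2: discover 0; path=3>0; order=3,0
step 3: discover 4; path=3>0>4; order=3,0,4
step 4: discover 5; path=3>5; order=3,0,4,5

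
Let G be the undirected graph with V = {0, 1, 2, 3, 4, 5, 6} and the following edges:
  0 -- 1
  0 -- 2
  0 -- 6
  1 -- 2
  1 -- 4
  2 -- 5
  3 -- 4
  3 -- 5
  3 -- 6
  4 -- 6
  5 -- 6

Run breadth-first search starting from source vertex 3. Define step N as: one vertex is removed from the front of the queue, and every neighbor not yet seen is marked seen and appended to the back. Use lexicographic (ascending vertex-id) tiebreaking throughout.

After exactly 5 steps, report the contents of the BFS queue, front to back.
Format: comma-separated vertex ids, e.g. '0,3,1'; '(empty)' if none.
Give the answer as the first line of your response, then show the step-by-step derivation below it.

2,0

step 1: dequeue 3; queue=[4,5,6]; order=3
step 2: dequeue 4; queue=[5,6,1]; order=3,4
step 3: dequeue 5; queue=[6,1,2]; order=3,4,5
step 4: dequeue 6; queue=[1,2,0]; order=3,4,5,6
step 5: dequeue 1; queue=[2,0]; order=3,4,5,6,1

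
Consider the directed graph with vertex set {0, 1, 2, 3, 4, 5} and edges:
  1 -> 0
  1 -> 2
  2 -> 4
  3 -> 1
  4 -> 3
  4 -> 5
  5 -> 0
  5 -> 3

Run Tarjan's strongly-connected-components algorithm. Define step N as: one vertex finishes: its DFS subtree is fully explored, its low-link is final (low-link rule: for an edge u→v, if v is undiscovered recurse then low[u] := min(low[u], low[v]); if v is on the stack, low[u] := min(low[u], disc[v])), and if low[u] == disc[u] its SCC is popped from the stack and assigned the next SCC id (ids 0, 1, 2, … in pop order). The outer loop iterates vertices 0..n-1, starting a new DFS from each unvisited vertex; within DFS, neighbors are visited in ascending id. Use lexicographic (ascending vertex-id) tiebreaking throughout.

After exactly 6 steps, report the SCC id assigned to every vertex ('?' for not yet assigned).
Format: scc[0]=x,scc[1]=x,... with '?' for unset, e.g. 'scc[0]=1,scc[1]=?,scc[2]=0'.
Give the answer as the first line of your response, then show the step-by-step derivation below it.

scc[0]=0,scc[1]=1,scc[2]=1,scc[3]=1,scc[4]=1,scc[5]=1

step 1: low=(low[0]=0,low[1]=?,low[2]=?,low[3]=?,low[4]=?,low[5]=?); scc=(scc[0]=0,scc[1]=?,scc[2]=?,scc[3]=?,scc[4]=?,scc[5]=?)
step 2: low=(low[0]=0,low[1]=1,low[2]=2,low[3]=1,low[4]=3,low[5]=?); scc=(scc[0]=0,scc[1]=?,scc[2]=?,scc[3]=?,scc[4]=?,scc[5]=?)
step 3: low=(low[0]=0,low[1]=1,low[2]=2,low[3]=1,low[4]=1,low[5]=4); scc=(scc[0]=0,scc[1]=?,scc[2]=?,scc[3]=?,scc[4]=?,scc[5]=?)
step 4: low=(low[0]=0,low[1]=1,low[2]=2,low[3]=1,low[4]=1,low[5]=4); scc=(scc[0]=0,scc[1]=?,scc[2]=?,scc[3]=?,scc[4]=?,scc[5]=?)
step 5: low=(low[0]=0,low[1]=1,low[2]=1,low[3]=1,low[4]=1,low[5]=4); scc=(scc[0]=0,scc[1]=?,scc[2]=?,scc[3]=?,scc[4]=?,scc[5]=?)
step 6: low=(low[0]=0,low[1]=1,low[2]=1,low[3]=1,low[4]=1,low[5]=4); scc=(scc[0]=0,scc[1]=1,scc[2]=1,scc[3]=1,scc[4]=1,scc[5]=1)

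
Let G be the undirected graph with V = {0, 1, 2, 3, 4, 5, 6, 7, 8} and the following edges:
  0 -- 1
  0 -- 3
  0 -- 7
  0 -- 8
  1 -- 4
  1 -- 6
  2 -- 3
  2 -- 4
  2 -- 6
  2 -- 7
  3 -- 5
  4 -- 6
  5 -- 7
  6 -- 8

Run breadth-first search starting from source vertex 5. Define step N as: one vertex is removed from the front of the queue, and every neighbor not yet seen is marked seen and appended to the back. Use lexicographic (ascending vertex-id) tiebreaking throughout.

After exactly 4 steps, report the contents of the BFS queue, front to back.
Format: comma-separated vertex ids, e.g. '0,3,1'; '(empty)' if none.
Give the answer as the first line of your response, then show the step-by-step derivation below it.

2,1,8

step 1: dequeue 5; queue=[3,7]; order=5
step 2: dequeue 3; queue=[7,0,2]; order=5,3
step 3: dequeue 7; queue=[0,2]; order=5,3,7
step 4: dequeue 0; queue=[2,1,8]; order=5,3,7,0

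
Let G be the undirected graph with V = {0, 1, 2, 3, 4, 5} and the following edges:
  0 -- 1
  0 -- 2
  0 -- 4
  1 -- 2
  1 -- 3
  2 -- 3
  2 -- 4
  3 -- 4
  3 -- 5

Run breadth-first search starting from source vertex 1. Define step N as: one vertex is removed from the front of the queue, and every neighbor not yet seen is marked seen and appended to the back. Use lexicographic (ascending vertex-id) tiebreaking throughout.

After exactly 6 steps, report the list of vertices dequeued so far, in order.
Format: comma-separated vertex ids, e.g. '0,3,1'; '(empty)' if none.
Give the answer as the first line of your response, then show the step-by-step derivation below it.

1,0,2,3,4,5

step 1: dequeue 1; queue=[0,2,3]; order=1
step 2: dequeue 0; queue=[2,3,4]; order=1,0
step 3: dequeue 2; queue=[3,4]; order=1,0,2
step 4: dequeue 3; queue=[4,5]; order=1,0,2,3
step 5: dequeue 4; queue=[5]; order=1,0,2,3,4
step 6: dequeue 5; queue=[(empty)]; order=1,0,2,3,4,5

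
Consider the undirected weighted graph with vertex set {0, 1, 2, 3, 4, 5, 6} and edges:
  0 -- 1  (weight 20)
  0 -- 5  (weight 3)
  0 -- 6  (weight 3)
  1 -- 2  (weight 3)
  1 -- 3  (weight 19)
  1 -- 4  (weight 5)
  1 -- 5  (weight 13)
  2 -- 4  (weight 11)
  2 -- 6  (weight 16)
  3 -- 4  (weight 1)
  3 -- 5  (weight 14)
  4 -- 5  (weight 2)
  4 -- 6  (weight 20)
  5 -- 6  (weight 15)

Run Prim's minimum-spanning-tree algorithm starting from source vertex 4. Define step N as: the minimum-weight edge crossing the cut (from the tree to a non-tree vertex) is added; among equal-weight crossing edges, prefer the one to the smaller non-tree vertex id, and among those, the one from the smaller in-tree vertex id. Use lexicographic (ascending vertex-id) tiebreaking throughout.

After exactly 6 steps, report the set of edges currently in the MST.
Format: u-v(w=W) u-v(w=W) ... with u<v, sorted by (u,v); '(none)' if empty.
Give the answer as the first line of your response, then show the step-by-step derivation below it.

0-5(w=3) 0-6(w=3) 1-2(w=3) 1-4(w=5) 3-4(w=1) 4-5(w=2)

step 1: add edge 3-4 (w=1); MST = {3-4(w=1)}
step 2: add edge 4-5 (w=2); MST = {3-4(w=1) 4-5(w=2)}
step 3: add edge 0-5 (w=3); MST = {0-5(w=3) 3-4(w=1) 4-5(w=2)}
step 4: add edge 0-6 (w=3); MST = {0-5(w=3) 0-6(w=3) 3-4(w=1) 4-5(w=2)}
step 5: add edge 1-4 (w=5); MST = {0-5(w=3) 0-6(w=3) 1-4(w=5) 3-4(w=1) 4-5(w=2)}
step 6: add edge 1-2 (w=3); MST = {0-5(w=3) 0-6(w=3) 1-2(w=3) 1-4(w=5) 3-4(w=1) 4-5(w=2)}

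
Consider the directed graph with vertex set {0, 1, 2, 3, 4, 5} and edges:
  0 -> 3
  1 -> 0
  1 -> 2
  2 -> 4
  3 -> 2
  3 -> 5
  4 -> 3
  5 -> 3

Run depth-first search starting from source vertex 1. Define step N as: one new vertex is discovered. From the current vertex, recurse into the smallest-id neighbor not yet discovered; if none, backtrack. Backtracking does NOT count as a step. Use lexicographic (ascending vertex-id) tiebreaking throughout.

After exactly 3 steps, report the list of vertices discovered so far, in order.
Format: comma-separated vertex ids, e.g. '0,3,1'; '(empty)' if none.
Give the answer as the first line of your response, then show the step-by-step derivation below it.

1,0,3

step 1: discover 1; path=1; order=1
step 2: discover 0; path=1>0; order=1,0
step 3: discover 3; path=1>0>3; order=1,0,3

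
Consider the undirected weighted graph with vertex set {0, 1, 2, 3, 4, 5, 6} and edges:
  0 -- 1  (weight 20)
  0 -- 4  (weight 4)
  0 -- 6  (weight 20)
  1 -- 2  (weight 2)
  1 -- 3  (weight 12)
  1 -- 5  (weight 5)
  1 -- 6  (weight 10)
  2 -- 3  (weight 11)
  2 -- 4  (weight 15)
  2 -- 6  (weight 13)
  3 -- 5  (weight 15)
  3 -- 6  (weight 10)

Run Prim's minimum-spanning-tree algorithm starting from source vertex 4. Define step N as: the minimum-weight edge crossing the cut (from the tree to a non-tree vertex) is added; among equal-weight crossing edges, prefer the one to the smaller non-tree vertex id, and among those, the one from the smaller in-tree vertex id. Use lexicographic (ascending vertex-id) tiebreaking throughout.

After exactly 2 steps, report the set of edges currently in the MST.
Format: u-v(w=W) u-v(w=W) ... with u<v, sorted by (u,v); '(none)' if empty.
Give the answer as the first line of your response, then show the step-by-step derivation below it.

0-4(w=4) 2-4(w=15)

step 1: add edge 0-4 (w=4); MST = {0-4(w=4)}
step 2: add edge 2-4 (w=15); MST = {0-4(w=4) 2-4(w=15)}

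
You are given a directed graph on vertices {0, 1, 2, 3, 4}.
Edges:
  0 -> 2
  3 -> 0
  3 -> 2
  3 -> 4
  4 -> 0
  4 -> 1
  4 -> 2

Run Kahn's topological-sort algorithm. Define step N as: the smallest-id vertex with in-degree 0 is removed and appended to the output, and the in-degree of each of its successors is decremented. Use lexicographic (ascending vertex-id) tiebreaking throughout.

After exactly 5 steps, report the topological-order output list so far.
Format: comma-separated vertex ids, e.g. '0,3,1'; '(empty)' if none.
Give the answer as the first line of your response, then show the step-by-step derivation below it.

3,4,0,1,2

step 1: output 3; order=[3]; indeg=(1,1,2,0,0)
step 2: output 4; order=[3,4]; indeg=(0,0,1,0,0)
step 3: output 0; order=[3,4,0]; indeg=(0,0,0,0,0)
step 4: output 1; order=[3,4,0,1]; indeg=(0,0,0,0,0)
step 5: output 2; order=[3,4,0,1,2]; indeg=(0,0,0,0,0)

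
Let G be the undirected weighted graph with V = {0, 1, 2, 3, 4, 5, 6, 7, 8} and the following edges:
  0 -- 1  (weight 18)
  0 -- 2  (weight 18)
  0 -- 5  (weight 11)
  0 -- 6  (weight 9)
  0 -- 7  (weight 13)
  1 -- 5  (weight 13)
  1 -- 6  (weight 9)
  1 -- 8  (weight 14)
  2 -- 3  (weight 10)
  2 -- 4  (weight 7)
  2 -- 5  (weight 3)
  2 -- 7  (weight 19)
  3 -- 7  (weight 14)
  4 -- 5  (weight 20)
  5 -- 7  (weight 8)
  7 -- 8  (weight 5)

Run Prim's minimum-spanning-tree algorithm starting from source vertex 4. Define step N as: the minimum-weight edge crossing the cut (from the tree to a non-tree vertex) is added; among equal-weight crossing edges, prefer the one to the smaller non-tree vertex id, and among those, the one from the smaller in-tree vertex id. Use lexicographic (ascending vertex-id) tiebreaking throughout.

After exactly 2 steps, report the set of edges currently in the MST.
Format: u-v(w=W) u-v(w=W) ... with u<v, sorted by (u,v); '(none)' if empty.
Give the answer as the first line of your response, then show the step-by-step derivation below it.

2-4(w=7) 2-5(w=3)

step 1: add edge 2-4 (w=7); MST = {2-4(w=7)}
step 2: add edge 2-5 (w=3); MST = {2-4(w=7) 2-5(w=3)}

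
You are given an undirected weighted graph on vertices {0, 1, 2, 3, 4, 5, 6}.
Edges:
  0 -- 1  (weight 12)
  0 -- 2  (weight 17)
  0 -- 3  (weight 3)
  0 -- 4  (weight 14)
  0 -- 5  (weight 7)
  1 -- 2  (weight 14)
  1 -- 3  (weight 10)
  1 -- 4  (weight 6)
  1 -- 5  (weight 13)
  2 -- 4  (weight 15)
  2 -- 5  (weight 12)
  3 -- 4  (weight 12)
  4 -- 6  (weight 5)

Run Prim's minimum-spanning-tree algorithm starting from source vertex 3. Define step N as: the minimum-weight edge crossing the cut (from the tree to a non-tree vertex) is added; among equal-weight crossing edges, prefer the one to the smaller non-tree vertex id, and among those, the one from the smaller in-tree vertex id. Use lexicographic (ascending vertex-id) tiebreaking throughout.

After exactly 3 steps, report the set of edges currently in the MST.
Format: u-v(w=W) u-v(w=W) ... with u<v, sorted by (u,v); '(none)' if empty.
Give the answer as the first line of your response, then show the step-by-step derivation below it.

0-3(w=3) 0-5(w=7) 1-3(w=10)

step 1: add edge 0-3 (w=3); MST = {0-3(w=3)}
step 2: add edge 0-5 (w=7); MST = {0-3(w=3) 0-5(w=7)}
step 3: add edge 1-3 (w=10); MST = {0-3(w=3) 0-5(w=7) 1-3(w=10)}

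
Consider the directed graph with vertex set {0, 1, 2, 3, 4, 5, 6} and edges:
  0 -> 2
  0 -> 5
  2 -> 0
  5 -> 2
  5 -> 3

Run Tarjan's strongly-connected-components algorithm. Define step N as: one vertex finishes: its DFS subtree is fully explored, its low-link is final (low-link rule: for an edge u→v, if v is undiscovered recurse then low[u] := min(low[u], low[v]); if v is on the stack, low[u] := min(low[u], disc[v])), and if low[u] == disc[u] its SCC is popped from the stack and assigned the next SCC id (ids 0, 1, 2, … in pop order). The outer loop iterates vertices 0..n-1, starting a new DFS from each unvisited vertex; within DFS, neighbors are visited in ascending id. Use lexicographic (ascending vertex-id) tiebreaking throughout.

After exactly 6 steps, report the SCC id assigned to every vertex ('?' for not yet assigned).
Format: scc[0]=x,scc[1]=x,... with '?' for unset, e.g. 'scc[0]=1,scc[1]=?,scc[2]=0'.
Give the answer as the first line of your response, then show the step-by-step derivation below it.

scc[0]=1,scc[1]=2,scc[2]=1,scc[3]=0,scc[4]=3,scc[5]=1,scc[6]=?

step 1: low=(low[0]=0,low[1]=?,low[2]=0,low[3]=?,low[4]=?,low[5]=?,low[6]=?); scc=(scc[0]=?,scc[1]=?,scc[2]=?,scc[3]=?,scc[4]=?,scc[5]=?,scc[6]=?)
step 2: low=(low[0]=0,low[1]=?,low[2]=0,low[3]=3,low[4]=?,low[5]=1,low[6]=?); scc=(scc[0]=?,scc[1]=?,scc[2]=?,scc[3]=0,scc[4]=?,scc[5]=?,scc[6]=?)
step 3: low=(low[0]=0,low[1]=?,low[2]=0,low[3]=3,low[4]=?,low[5]=1,low[6]=?); scc=(scc[0]=?,scc[1]=?,scc[2]=?,scc[3]=0,scc[4]=?,scc[5]=?,scc[6]=?)
step 4: low=(low[0]=0,low[1]=?,low[2]=0,low[3]=3,low[4]=?,low[5]=1,low[6]=?); scc=(scc[0]=1,scc[1]=?,scc[2]=1,scc[3]=0,scc[4]=?,scc[5]=1,scc[6]=?)
step 5: low=(low[0]=0,low[1]=4,low[2]=0,low[3]=3,low[4]=?,low[5]=1,low[6]=?); scc=(scc[0]=1,scc[1]=2,scc[2]=1,scc[3]=0,scc[4]=?,scc[5]=1,scc[6]=?)
step 6: low=(low[0]=0,low[1]=4,low[2]=0,low[3]=3,low[4]=5,low[5]=1,low[6]=?); scc=(scc[0]=1,scc[1]=2,scc[2]=1,scc[3]=0,scc[4]=3,scc[5]=1,scc[6]=?)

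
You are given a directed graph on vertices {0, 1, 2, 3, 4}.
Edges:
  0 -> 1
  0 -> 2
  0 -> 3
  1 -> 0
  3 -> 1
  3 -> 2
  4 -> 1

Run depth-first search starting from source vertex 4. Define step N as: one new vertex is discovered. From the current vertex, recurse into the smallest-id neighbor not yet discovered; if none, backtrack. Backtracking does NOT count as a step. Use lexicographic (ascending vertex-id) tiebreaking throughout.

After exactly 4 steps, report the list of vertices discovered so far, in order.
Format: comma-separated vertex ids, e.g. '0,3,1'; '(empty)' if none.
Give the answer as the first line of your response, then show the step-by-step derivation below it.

4,1,0,2

step 1: discover 4; path=4; order=4
step 2: discover 1; path=4>1; order=4,1
step 3: discover 0; path=4>1>0; order=4,1,0
step 4: discover 2; path=4>1>0>2; order=4,1,0,2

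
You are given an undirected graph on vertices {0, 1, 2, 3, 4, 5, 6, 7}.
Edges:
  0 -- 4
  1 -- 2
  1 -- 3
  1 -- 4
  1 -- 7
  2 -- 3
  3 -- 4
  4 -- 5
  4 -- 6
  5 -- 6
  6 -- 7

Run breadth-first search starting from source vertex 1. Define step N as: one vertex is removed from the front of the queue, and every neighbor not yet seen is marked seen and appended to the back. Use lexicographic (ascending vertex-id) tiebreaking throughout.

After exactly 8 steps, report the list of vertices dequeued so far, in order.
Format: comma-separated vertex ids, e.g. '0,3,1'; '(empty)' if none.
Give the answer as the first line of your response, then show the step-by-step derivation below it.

1,2,3,4,7,0,5,6

step 1: dequeue 1; queue=[2,3,4,7]; order=1
step 2: dequeue 2; queue=[3,4,7]; order=1,2
step 3: dequeue 3; queue=[4,7]; order=1,2,3
step 4: dequeue 4; queue=[7,0,5,6]; order=1,2,3,4
step 5: dequeue 7; queue=[0,5,6]; order=1,2,3,4,7
step 6: dequeue 0; queue=[5,6]; order=1,2,3,4,7,0
step 7: dequeue 5; queue=[6]; order=1,2,3,4,7,0,5
step 8: dequeue 6; queue=[(empty)]; order=1,2,3,4,7,0,5,6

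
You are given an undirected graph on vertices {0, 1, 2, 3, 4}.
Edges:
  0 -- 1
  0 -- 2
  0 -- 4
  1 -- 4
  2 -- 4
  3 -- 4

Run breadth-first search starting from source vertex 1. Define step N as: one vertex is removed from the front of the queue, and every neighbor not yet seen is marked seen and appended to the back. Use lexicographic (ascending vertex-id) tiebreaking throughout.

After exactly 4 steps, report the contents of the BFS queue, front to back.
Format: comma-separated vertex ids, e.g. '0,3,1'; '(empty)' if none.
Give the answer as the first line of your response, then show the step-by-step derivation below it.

3

step 1: dequeue 1; queue=[0,4]; order=1
step 2: dequeue 0; queue=[4,2]; order=1,0
step 3: dequeue 4; queue=[2,3]; order=1,0,4
step 4: dequeue 2; queue=[3]; order=1,0,4,2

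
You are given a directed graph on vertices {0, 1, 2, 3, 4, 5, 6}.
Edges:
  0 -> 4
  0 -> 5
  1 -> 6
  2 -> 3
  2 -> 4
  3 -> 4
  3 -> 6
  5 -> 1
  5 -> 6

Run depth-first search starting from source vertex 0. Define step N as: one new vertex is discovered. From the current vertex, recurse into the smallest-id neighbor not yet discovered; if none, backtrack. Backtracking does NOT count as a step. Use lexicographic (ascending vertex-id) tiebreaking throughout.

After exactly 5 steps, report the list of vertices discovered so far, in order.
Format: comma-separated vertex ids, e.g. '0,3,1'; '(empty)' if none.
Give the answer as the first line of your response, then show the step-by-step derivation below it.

0,4,5,1,6

step 1: discover 0; path=0; order=0
step 2: discover 4; path=0>4; order=0,4
step 3: discover 5; path=0>5; order=0,4,5
step 4: discover 1; path=0>5>1; order=0,4,5,1
step 5: discover 6; path=0>5>1>6; order=0,4,5,1,6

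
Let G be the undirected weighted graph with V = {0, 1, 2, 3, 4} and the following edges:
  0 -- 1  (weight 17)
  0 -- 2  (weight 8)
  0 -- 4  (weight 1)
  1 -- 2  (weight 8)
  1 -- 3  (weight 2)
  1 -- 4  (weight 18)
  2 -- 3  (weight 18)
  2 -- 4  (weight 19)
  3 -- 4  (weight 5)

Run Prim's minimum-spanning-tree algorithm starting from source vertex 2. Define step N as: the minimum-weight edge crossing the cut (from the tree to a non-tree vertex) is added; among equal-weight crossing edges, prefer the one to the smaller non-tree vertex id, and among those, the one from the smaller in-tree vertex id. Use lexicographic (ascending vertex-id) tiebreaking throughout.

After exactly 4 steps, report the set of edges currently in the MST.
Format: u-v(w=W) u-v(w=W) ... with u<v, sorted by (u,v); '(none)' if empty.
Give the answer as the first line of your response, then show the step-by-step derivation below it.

0-2(w=8) 0-4(w=1) 1-3(w=2) 3-4(w=5)

step 1: add edge 0-2 (w=8); MST = {0-2(w=8)}
step 2: add edge 0-4 (w=1); MST = {0-2(w=8) 0-4(w=1)}
step 3: add edge 3-4 (w=5); MST = {0-2(w=8) 0-4(w=1) 3-4(w=5)}
step 4: add edge 1-3 (w=2); MST = {0-2(w=8) 0-4(w=1) 1-3(w=2) 3-4(w=5)}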